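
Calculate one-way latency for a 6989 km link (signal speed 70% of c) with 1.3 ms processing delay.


Speed = 0.7 * 3e5 km/s = 210000 km/s
Propagation delay = 6989 / 210000 = 0.0333 s = 33.281 ms
Processing delay = 1.3 ms
Total one-way latency = 34.581 ms


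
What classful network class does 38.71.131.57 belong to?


First octet: 38
Binary: 00100110
0xxxxxxx -> Class A (1-126)
Class A, default mask 255.0.0.0 (/8)


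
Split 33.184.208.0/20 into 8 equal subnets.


New prefix = 20 + 3 = 23
Each subnet has 512 addresses
  33.184.208.0/23
  33.184.210.0/23
  33.184.212.0/23
  33.184.214.0/23
  33.184.216.0/23
  33.184.218.0/23
  33.184.220.0/23
  33.184.222.0/23
Subnets: 33.184.208.0/23, 33.184.210.0/23, 33.184.212.0/23, 33.184.214.0/23, 33.184.216.0/23, 33.184.218.0/23, 33.184.220.0/23, 33.184.222.0/23


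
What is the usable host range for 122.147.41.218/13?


Network: 122.144.0.0
Broadcast: 122.151.255.255
First usable = network + 1
Last usable = broadcast - 1
Range: 122.144.0.1 to 122.151.255.254


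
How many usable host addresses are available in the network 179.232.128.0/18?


Host bits = 32 - 18 = 14
Total addresses = 2^14 = 16384
Usable = total - 2 (network and broadcast)
Usable hosts: 16382


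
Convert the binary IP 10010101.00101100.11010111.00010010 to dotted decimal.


10010101 = 149
00101100 = 44
11010111 = 215
00010010 = 18
IP: 149.44.215.18


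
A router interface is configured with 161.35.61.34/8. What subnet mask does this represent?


/8 means 8 network bits, 24 host bits
Binary: 11111111000000000000000000000000
Mask: 255.0.0.0


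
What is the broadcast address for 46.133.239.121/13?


Network: 46.128.0.0/13
Host bits = 19
Set all host bits to 1:
Broadcast: 46.135.255.255


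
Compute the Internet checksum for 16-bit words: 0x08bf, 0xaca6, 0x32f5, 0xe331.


Sum all words (with carry folding):
+ 0x08bf = 0x08bf
+ 0xaca6 = 0xb565
+ 0x32f5 = 0xe85a
+ 0xe331 = 0xcb8c
One's complement: ~0xcb8c
Checksum = 0x3473


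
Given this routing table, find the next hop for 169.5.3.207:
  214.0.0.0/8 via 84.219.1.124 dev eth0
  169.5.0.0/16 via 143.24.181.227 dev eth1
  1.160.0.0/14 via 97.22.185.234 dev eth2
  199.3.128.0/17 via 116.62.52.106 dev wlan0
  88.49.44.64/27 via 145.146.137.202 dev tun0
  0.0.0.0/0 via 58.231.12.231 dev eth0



Longest prefix match for 169.5.3.207:
  /8 214.0.0.0: no
  /16 169.5.0.0: MATCH
  /14 1.160.0.0: no
  /17 199.3.128.0: no
  /27 88.49.44.64: no
  /0 0.0.0.0: MATCH
Selected: next-hop 143.24.181.227 via eth1 (matched /16)


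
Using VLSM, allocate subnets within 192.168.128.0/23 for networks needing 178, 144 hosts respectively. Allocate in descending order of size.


178 hosts -> /24 (254 usable): 192.168.128.0/24
144 hosts -> /24 (254 usable): 192.168.129.0/24
Allocation: 192.168.128.0/24 (178 hosts, 254 usable); 192.168.129.0/24 (144 hosts, 254 usable)


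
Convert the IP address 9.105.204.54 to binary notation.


9 = 00001001
105 = 01101001
204 = 11001100
54 = 00110110
Binary: 00001001.01101001.11001100.00110110


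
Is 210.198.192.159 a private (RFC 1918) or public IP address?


RFC 1918 private ranges:
  10.0.0.0/8 (10.0.0.0 - 10.255.255.255)
  172.16.0.0/12 (172.16.0.0 - 172.31.255.255)
  192.168.0.0/16 (192.168.0.0 - 192.168.255.255)
Public (not in any RFC 1918 range)


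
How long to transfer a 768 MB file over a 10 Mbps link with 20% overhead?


Effective throughput = 10 * (1 - 20/100) = 8 Mbps
File size in Mb = 768 * 8 = 6144 Mb
Time = 6144 / 8
Time = 768 seconds


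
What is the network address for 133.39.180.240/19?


IP:   10000101.00100111.10110100.11110000
Mask: 11111111.11111111.11100000.00000000
AND operation:
Net:  10000101.00100111.10100000.00000000
Network: 133.39.160.0/19


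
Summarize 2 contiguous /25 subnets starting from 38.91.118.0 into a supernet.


Original prefix: /25
Number of subnets: 2 = 2^1
New prefix = 25 - 1 = 24
Supernet: 38.91.118.0/24


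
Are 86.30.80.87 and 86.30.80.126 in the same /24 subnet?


Mask: 255.255.255.0
86.30.80.87 AND mask = 86.30.80.0
86.30.80.126 AND mask = 86.30.80.0
Yes, same subnet (86.30.80.0)


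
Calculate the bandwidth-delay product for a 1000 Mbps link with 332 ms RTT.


BDP = bandwidth * RTT
= 1000 Mbps * 332 ms
= 1000 * 1e6 * 332 / 1000 bits
= 332000000 bits
= 41500000 bytes
= 40527.3438 KB
BDP = 332000000 bits (41500000 bytes)


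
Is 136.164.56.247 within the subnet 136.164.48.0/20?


Subnet network: 136.164.48.0
Test IP AND mask: 136.164.48.0
Yes, 136.164.56.247 is in 136.164.48.0/20


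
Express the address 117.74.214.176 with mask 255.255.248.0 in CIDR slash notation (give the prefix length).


Binary: 11111111.11111111.11111000.00000000
Count leading 1s
Prefix: /21


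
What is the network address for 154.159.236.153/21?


IP:   10011010.10011111.11101100.10011001
Mask: 11111111.11111111.11111000.00000000
AND operation:
Net:  10011010.10011111.11101000.00000000
Network: 154.159.232.0/21


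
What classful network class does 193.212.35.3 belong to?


First octet: 193
Binary: 11000001
110xxxxx -> Class C (192-223)
Class C, default mask 255.255.255.0 (/24)


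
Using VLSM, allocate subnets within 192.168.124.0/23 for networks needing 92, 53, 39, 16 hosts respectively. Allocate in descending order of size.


92 hosts -> /25 (126 usable): 192.168.124.0/25
53 hosts -> /26 (62 usable): 192.168.124.128/26
39 hosts -> /26 (62 usable): 192.168.124.192/26
16 hosts -> /27 (30 usable): 192.168.125.0/27
Allocation: 192.168.124.0/25 (92 hosts, 126 usable); 192.168.124.128/26 (53 hosts, 62 usable); 192.168.124.192/26 (39 hosts, 62 usable); 192.168.125.0/27 (16 hosts, 30 usable)


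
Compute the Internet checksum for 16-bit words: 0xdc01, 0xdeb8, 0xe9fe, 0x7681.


Sum all words (with carry folding):
+ 0xdc01 = 0xdc01
+ 0xdeb8 = 0xbaba
+ 0xe9fe = 0xa4b9
+ 0x7681 = 0x1b3b
One's complement: ~0x1b3b
Checksum = 0xe4c4


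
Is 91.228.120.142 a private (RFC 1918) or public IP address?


RFC 1918 private ranges:
  10.0.0.0/8 (10.0.0.0 - 10.255.255.255)
  172.16.0.0/12 (172.16.0.0 - 172.31.255.255)
  192.168.0.0/16 (192.168.0.0 - 192.168.255.255)
Public (not in any RFC 1918 range)


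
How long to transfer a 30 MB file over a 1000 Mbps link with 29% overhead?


Effective throughput = 1000 * (1 - 29/100) = 710 Mbps
File size in Mb = 30 * 8 = 240 Mb
Time = 240 / 710
Time = 0.338 seconds


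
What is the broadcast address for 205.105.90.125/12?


Network: 205.96.0.0/12
Host bits = 20
Set all host bits to 1:
Broadcast: 205.111.255.255


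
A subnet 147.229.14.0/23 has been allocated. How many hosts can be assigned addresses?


Host bits = 32 - 23 = 9
Total addresses = 2^9 = 512
Usable = total - 2 (network and broadcast)
Usable hosts: 510


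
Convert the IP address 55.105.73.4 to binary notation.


55 = 00110111
105 = 01101001
73 = 01001001
4 = 00000100
Binary: 00110111.01101001.01001001.00000100


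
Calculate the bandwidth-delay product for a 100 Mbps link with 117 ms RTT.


BDP = bandwidth * RTT
= 100 Mbps * 117 ms
= 100 * 1e6 * 117 / 1000 bits
= 11700000 bits
= 1462500 bytes
= 1428.2227 KB
BDP = 11700000 bits (1462500 bytes)


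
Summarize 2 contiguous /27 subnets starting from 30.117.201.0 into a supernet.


Original prefix: /27
Number of subnets: 2 = 2^1
New prefix = 27 - 1 = 26
Supernet: 30.117.201.0/26


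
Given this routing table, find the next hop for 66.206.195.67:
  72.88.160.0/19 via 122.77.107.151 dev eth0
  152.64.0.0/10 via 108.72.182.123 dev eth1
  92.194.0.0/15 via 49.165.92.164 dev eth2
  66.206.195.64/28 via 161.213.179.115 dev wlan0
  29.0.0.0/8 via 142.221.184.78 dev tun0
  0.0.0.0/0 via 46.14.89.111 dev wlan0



Longest prefix match for 66.206.195.67:
  /19 72.88.160.0: no
  /10 152.64.0.0: no
  /15 92.194.0.0: no
  /28 66.206.195.64: MATCH
  /8 29.0.0.0: no
  /0 0.0.0.0: MATCH
Selected: next-hop 161.213.179.115 via wlan0 (matched /28)


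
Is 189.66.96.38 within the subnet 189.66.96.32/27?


Subnet network: 189.66.96.32
Test IP AND mask: 189.66.96.32
Yes, 189.66.96.38 is in 189.66.96.32/27


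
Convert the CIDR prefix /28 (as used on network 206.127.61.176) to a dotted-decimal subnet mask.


/28 means 28 network bits, 4 host bits
Binary: 11111111111111111111111111110000
Mask: 255.255.255.240


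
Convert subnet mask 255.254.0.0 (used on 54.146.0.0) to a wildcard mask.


Subnet mask: 255.254.0.0
Wildcard = 255.255.255.255 - subnet mask
255 - 255 = 0
255 - 254 = 1
255 - 0 = 255
255 - 0 = 255
Wildcard: 0.1.255.255


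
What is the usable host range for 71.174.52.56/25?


Network: 71.174.52.0
Broadcast: 71.174.52.127
First usable = network + 1
Last usable = broadcast - 1
Range: 71.174.52.1 to 71.174.52.126


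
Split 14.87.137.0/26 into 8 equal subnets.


New prefix = 26 + 3 = 29
Each subnet has 8 addresses
  14.87.137.0/29
  14.87.137.8/29
  14.87.137.16/29
  14.87.137.24/29
  14.87.137.32/29
  14.87.137.40/29
  14.87.137.48/29
  14.87.137.56/29
Subnets: 14.87.137.0/29, 14.87.137.8/29, 14.87.137.16/29, 14.87.137.24/29, 14.87.137.32/29, 14.87.137.40/29, 14.87.137.48/29, 14.87.137.56/29


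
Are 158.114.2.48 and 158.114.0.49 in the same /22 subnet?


Mask: 255.255.252.0
158.114.2.48 AND mask = 158.114.0.0
158.114.0.49 AND mask = 158.114.0.0
Yes, same subnet (158.114.0.0)


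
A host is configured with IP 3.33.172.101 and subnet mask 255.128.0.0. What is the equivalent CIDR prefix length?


Binary: 11111111.10000000.00000000.00000000
Count leading 1s
Prefix: /9


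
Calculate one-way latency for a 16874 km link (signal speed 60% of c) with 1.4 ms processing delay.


Speed = 0.6 * 3e5 km/s = 180000 km/s
Propagation delay = 16874 / 180000 = 0.0937 s = 93.7444 ms
Processing delay = 1.4 ms
Total one-way latency = 95.1444 ms


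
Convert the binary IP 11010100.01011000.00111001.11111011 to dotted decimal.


11010100 = 212
01011000 = 88
00111001 = 57
11111011 = 251
IP: 212.88.57.251


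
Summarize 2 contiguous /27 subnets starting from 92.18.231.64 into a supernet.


Original prefix: /27
Number of subnets: 2 = 2^1
New prefix = 27 - 1 = 26
Supernet: 92.18.231.64/26


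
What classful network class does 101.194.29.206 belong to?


First octet: 101
Binary: 01100101
0xxxxxxx -> Class A (1-126)
Class A, default mask 255.0.0.0 (/8)


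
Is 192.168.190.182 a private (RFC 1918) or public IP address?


RFC 1918 private ranges:
  10.0.0.0/8 (10.0.0.0 - 10.255.255.255)
  172.16.0.0/12 (172.16.0.0 - 172.31.255.255)
  192.168.0.0/16 (192.168.0.0 - 192.168.255.255)
Private (in 192.168.0.0/16)


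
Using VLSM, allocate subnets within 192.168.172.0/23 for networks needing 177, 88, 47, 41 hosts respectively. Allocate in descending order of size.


177 hosts -> /24 (254 usable): 192.168.172.0/24
88 hosts -> /25 (126 usable): 192.168.173.0/25
47 hosts -> /26 (62 usable): 192.168.173.128/26
41 hosts -> /26 (62 usable): 192.168.173.192/26
Allocation: 192.168.172.0/24 (177 hosts, 254 usable); 192.168.173.0/25 (88 hosts, 126 usable); 192.168.173.128/26 (47 hosts, 62 usable); 192.168.173.192/26 (41 hosts, 62 usable)


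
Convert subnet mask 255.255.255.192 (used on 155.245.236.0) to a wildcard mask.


Subnet mask: 255.255.255.192
Wildcard = 255.255.255.255 - subnet mask
255 - 255 = 0
255 - 255 = 0
255 - 255 = 0
255 - 192 = 63
Wildcard: 0.0.0.63


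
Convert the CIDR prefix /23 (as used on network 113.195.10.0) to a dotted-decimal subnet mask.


/23 means 23 network bits, 9 host bits
Binary: 11111111111111111111111000000000
Mask: 255.255.254.0


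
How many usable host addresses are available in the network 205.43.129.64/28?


Host bits = 32 - 28 = 4
Total addresses = 2^4 = 16
Usable = total - 2 (network and broadcast)
Usable hosts: 14


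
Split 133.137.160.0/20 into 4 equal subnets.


New prefix = 20 + 2 = 22
Each subnet has 1024 addresses
  133.137.160.0/22
  133.137.164.0/22
  133.137.168.0/22
  133.137.172.0/22
Subnets: 133.137.160.0/22, 133.137.164.0/22, 133.137.168.0/22, 133.137.172.0/22


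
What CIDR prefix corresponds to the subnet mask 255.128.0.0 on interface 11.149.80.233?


Binary: 11111111.10000000.00000000.00000000
Count leading 1s
Prefix: /9


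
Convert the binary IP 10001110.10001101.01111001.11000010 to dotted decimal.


10001110 = 142
10001101 = 141
01111001 = 121
11000010 = 194
IP: 142.141.121.194


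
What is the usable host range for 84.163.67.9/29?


Network: 84.163.67.8
Broadcast: 84.163.67.15
First usable = network + 1
Last usable = broadcast - 1
Range: 84.163.67.9 to 84.163.67.14


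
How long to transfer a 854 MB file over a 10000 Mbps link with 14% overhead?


Effective throughput = 10000 * (1 - 14/100) = 8600 Mbps
File size in Mb = 854 * 8 = 6832 Mb
Time = 6832 / 8600
Time = 0.7944 seconds


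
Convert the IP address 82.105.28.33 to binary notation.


82 = 01010010
105 = 01101001
28 = 00011100
33 = 00100001
Binary: 01010010.01101001.00011100.00100001


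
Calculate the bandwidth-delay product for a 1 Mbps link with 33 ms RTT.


BDP = bandwidth * RTT
= 1 Mbps * 33 ms
= 1 * 1e6 * 33 / 1000 bits
= 33000 bits
= 4125 bytes
= 4.0283 KB
BDP = 33000 bits (4125 bytes)


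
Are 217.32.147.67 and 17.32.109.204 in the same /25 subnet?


Mask: 255.255.255.128
217.32.147.67 AND mask = 217.32.147.0
17.32.109.204 AND mask = 17.32.109.128
No, different subnets (217.32.147.0 vs 17.32.109.128)


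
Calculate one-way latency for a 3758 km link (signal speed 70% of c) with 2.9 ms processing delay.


Speed = 0.7 * 3e5 km/s = 210000 km/s
Propagation delay = 3758 / 210000 = 0.0179 s = 17.8952 ms
Processing delay = 2.9 ms
Total one-way latency = 20.7952 ms


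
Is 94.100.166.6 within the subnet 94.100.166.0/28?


Subnet network: 94.100.166.0
Test IP AND mask: 94.100.166.0
Yes, 94.100.166.6 is in 94.100.166.0/28


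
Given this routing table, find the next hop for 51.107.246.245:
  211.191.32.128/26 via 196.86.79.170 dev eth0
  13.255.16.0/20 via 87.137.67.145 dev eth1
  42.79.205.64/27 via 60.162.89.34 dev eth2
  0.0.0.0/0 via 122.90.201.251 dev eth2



Longest prefix match for 51.107.246.245:
  /26 211.191.32.128: no
  /20 13.255.16.0: no
  /27 42.79.205.64: no
  /0 0.0.0.0: MATCH
Selected: next-hop 122.90.201.251 via eth2 (matched /0)


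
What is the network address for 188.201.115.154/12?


IP:   10111100.11001001.01110011.10011010
Mask: 11111111.11110000.00000000.00000000
AND operation:
Net:  10111100.11000000.00000000.00000000
Network: 188.192.0.0/12


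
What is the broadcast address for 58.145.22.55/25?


Network: 58.145.22.0/25
Host bits = 7
Set all host bits to 1:
Broadcast: 58.145.22.127


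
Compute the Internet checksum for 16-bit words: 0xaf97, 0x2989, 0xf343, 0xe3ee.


Sum all words (with carry folding):
+ 0xaf97 = 0xaf97
+ 0x2989 = 0xd920
+ 0xf343 = 0xcc64
+ 0xe3ee = 0xb053
One's complement: ~0xb053
Checksum = 0x4fac


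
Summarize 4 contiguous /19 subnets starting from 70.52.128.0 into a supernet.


Original prefix: /19
Number of subnets: 4 = 2^2
New prefix = 19 - 2 = 17
Supernet: 70.52.128.0/17


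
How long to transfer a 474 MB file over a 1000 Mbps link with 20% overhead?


Effective throughput = 1000 * (1 - 20/100) = 800 Mbps
File size in Mb = 474 * 8 = 3792 Mb
Time = 3792 / 800
Time = 4.74 seconds


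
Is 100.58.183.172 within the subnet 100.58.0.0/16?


Subnet network: 100.58.0.0
Test IP AND mask: 100.58.0.0
Yes, 100.58.183.172 is in 100.58.0.0/16


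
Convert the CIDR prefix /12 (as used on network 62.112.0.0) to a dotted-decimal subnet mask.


/12 means 12 network bits, 20 host bits
Binary: 11111111111100000000000000000000
Mask: 255.240.0.0


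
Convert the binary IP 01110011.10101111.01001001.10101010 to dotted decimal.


01110011 = 115
10101111 = 175
01001001 = 73
10101010 = 170
IP: 115.175.73.170


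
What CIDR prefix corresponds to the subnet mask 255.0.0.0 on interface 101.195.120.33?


Binary: 11111111.00000000.00000000.00000000
Count leading 1s
Prefix: /8


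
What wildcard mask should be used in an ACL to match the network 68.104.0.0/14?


Subnet mask: 255.252.0.0
Wildcard = 255.255.255.255 - subnet mask
255 - 255 = 0
255 - 252 = 3
255 - 0 = 255
255 - 0 = 255
Wildcard: 0.3.255.255


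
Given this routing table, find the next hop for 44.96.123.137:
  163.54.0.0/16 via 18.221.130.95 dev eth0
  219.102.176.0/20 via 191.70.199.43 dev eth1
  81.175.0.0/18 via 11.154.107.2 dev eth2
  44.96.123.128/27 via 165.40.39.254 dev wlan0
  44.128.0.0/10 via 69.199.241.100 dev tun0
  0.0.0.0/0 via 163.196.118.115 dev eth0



Longest prefix match for 44.96.123.137:
  /16 163.54.0.0: no
  /20 219.102.176.0: no
  /18 81.175.0.0: no
  /27 44.96.123.128: MATCH
  /10 44.128.0.0: no
  /0 0.0.0.0: MATCH
Selected: next-hop 165.40.39.254 via wlan0 (matched /27)


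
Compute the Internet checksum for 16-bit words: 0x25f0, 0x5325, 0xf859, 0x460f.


Sum all words (with carry folding):
+ 0x25f0 = 0x25f0
+ 0x5325 = 0x7915
+ 0xf859 = 0x716f
+ 0x460f = 0xb77e
One's complement: ~0xb77e
Checksum = 0x4881


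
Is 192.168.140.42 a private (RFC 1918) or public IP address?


RFC 1918 private ranges:
  10.0.0.0/8 (10.0.0.0 - 10.255.255.255)
  172.16.0.0/12 (172.16.0.0 - 172.31.255.255)
  192.168.0.0/16 (192.168.0.0 - 192.168.255.255)
Private (in 192.168.0.0/16)


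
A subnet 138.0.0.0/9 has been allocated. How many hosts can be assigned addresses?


Host bits = 32 - 9 = 23
Total addresses = 2^23 = 8388608
Usable = total - 2 (network and broadcast)
Usable hosts: 8388606


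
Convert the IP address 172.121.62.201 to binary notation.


172 = 10101100
121 = 01111001
62 = 00111110
201 = 11001001
Binary: 10101100.01111001.00111110.11001001


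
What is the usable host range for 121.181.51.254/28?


Network: 121.181.51.240
Broadcast: 121.181.51.255
First usable = network + 1
Last usable = broadcast - 1
Range: 121.181.51.241 to 121.181.51.254


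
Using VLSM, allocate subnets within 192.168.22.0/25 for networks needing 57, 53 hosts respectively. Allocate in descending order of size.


57 hosts -> /26 (62 usable): 192.168.22.0/26
53 hosts -> /26 (62 usable): 192.168.22.64/26
Allocation: 192.168.22.0/26 (57 hosts, 62 usable); 192.168.22.64/26 (53 hosts, 62 usable)


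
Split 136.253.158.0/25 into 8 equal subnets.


New prefix = 25 + 3 = 28
Each subnet has 16 addresses
  136.253.158.0/28
  136.253.158.16/28
  136.253.158.32/28
  136.253.158.48/28
  136.253.158.64/28
  136.253.158.80/28
  136.253.158.96/28
  136.253.158.112/28
Subnets: 136.253.158.0/28, 136.253.158.16/28, 136.253.158.32/28, 136.253.158.48/28, 136.253.158.64/28, 136.253.158.80/28, 136.253.158.96/28, 136.253.158.112/28


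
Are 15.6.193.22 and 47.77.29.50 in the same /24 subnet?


Mask: 255.255.255.0
15.6.193.22 AND mask = 15.6.193.0
47.77.29.50 AND mask = 47.77.29.0
No, different subnets (15.6.193.0 vs 47.77.29.0)


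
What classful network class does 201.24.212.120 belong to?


First octet: 201
Binary: 11001001
110xxxxx -> Class C (192-223)
Class C, default mask 255.255.255.0 (/24)


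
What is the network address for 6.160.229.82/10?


IP:   00000110.10100000.11100101.01010010
Mask: 11111111.11000000.00000000.00000000
AND operation:
Net:  00000110.10000000.00000000.00000000
Network: 6.128.0.0/10


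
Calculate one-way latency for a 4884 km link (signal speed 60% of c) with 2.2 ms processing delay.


Speed = 0.6 * 3e5 km/s = 180000 km/s
Propagation delay = 4884 / 180000 = 0.0271 s = 27.1333 ms
Processing delay = 2.2 ms
Total one-way latency = 29.3333 ms


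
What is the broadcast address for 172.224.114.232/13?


Network: 172.224.0.0/13
Host bits = 19
Set all host bits to 1:
Broadcast: 172.231.255.255


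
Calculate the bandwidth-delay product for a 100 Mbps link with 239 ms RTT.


BDP = bandwidth * RTT
= 100 Mbps * 239 ms
= 100 * 1e6 * 239 / 1000 bits
= 23900000 bits
= 2987500 bytes
= 2917.4805 KB
BDP = 23900000 bits (2987500 bytes)


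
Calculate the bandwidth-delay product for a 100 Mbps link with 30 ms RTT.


BDP = bandwidth * RTT
= 100 Mbps * 30 ms
= 100 * 1e6 * 30 / 1000 bits
= 3000000 bits
= 375000 bytes
= 366.2109 KB
BDP = 3000000 bits (375000 bytes)


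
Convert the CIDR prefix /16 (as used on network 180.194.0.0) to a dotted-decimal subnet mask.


/16 means 16 network bits, 16 host bits
Binary: 11111111111111110000000000000000
Mask: 255.255.0.0


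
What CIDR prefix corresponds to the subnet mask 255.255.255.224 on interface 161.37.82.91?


Binary: 11111111.11111111.11111111.11100000
Count leading 1s
Prefix: /27


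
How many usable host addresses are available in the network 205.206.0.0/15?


Host bits = 32 - 15 = 17
Total addresses = 2^17 = 131072
Usable = total - 2 (network and broadcast)
Usable hosts: 131070


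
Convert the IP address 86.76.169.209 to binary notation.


86 = 01010110
76 = 01001100
169 = 10101001
209 = 11010001
Binary: 01010110.01001100.10101001.11010001


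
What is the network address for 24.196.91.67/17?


IP:   00011000.11000100.01011011.01000011
Mask: 11111111.11111111.10000000.00000000
AND operation:
Net:  00011000.11000100.00000000.00000000
Network: 24.196.0.0/17


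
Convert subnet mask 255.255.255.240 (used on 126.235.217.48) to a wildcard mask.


Subnet mask: 255.255.255.240
Wildcard = 255.255.255.255 - subnet mask
255 - 255 = 0
255 - 255 = 0
255 - 255 = 0
255 - 240 = 15
Wildcard: 0.0.0.15


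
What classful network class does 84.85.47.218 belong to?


First octet: 84
Binary: 01010100
0xxxxxxx -> Class A (1-126)
Class A, default mask 255.0.0.0 (/8)


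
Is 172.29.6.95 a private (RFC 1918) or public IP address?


RFC 1918 private ranges:
  10.0.0.0/8 (10.0.0.0 - 10.255.255.255)
  172.16.0.0/12 (172.16.0.0 - 172.31.255.255)
  192.168.0.0/16 (192.168.0.0 - 192.168.255.255)
Private (in 172.16.0.0/12)


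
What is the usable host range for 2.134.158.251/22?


Network: 2.134.156.0
Broadcast: 2.134.159.255
First usable = network + 1
Last usable = broadcast - 1
Range: 2.134.156.1 to 2.134.159.254


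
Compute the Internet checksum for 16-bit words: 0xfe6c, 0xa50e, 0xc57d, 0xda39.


Sum all words (with carry folding):
+ 0xfe6c = 0xfe6c
+ 0xa50e = 0xa37b
+ 0xc57d = 0x68f9
+ 0xda39 = 0x4333
One's complement: ~0x4333
Checksum = 0xbccc


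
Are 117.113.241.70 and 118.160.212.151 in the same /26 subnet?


Mask: 255.255.255.192
117.113.241.70 AND mask = 117.113.241.64
118.160.212.151 AND mask = 118.160.212.128
No, different subnets (117.113.241.64 vs 118.160.212.128)


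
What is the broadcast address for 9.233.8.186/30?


Network: 9.233.8.184/30
Host bits = 2
Set all host bits to 1:
Broadcast: 9.233.8.187


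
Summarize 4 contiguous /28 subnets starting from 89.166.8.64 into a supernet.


Original prefix: /28
Number of subnets: 4 = 2^2
New prefix = 28 - 2 = 26
Supernet: 89.166.8.64/26


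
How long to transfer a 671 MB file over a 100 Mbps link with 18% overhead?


Effective throughput = 100 * (1 - 18/100) = 82 Mbps
File size in Mb = 671 * 8 = 5368 Mb
Time = 5368 / 82
Time = 65.4634 seconds


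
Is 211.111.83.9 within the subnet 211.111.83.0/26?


Subnet network: 211.111.83.0
Test IP AND mask: 211.111.83.0
Yes, 211.111.83.9 is in 211.111.83.0/26


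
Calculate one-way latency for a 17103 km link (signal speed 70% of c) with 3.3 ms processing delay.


Speed = 0.7 * 3e5 km/s = 210000 km/s
Propagation delay = 17103 / 210000 = 0.0814 s = 81.4429 ms
Processing delay = 3.3 ms
Total one-way latency = 84.7429 ms


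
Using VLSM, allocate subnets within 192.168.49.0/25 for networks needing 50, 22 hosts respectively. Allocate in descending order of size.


50 hosts -> /26 (62 usable): 192.168.49.0/26
22 hosts -> /27 (30 usable): 192.168.49.64/27
Allocation: 192.168.49.0/26 (50 hosts, 62 usable); 192.168.49.64/27 (22 hosts, 30 usable)


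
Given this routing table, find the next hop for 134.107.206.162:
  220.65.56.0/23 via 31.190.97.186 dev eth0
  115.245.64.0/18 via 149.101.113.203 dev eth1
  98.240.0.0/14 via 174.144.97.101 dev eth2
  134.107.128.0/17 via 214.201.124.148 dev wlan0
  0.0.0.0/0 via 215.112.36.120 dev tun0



Longest prefix match for 134.107.206.162:
  /23 220.65.56.0: no
  /18 115.245.64.0: no
  /14 98.240.0.0: no
  /17 134.107.128.0: MATCH
  /0 0.0.0.0: MATCH
Selected: next-hop 214.201.124.148 via wlan0 (matched /17)


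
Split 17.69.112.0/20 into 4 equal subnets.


New prefix = 20 + 2 = 22
Each subnet has 1024 addresses
  17.69.112.0/22
  17.69.116.0/22
  17.69.120.0/22
  17.69.124.0/22
Subnets: 17.69.112.0/22, 17.69.116.0/22, 17.69.120.0/22, 17.69.124.0/22


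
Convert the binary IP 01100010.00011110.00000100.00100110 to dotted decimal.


01100010 = 98
00011110 = 30
00000100 = 4
00100110 = 38
IP: 98.30.4.38


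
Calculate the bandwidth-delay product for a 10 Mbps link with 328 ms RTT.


BDP = bandwidth * RTT
= 10 Mbps * 328 ms
= 10 * 1e6 * 328 / 1000 bits
= 3280000 bits
= 410000 bytes
= 400.3906 KB
BDP = 3280000 bits (410000 bytes)


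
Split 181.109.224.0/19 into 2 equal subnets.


New prefix = 19 + 1 = 20
Each subnet has 4096 addresses
  181.109.224.0/20
  181.109.240.0/20
Subnets: 181.109.224.0/20, 181.109.240.0/20


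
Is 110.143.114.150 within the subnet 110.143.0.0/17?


Subnet network: 110.143.0.0
Test IP AND mask: 110.143.0.0
Yes, 110.143.114.150 is in 110.143.0.0/17


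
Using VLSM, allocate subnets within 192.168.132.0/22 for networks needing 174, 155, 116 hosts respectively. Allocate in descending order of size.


174 hosts -> /24 (254 usable): 192.168.132.0/24
155 hosts -> /24 (254 usable): 192.168.133.0/24
116 hosts -> /25 (126 usable): 192.168.134.0/25
Allocation: 192.168.132.0/24 (174 hosts, 254 usable); 192.168.133.0/24 (155 hosts, 254 usable); 192.168.134.0/25 (116 hosts, 126 usable)


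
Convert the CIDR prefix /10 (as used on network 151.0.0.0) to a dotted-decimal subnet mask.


/10 means 10 network bits, 22 host bits
Binary: 11111111110000000000000000000000
Mask: 255.192.0.0


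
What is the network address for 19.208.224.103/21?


IP:   00010011.11010000.11100000.01100111
Mask: 11111111.11111111.11111000.00000000
AND operation:
Net:  00010011.11010000.11100000.00000000
Network: 19.208.224.0/21


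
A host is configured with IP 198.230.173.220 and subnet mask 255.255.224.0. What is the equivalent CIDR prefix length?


Binary: 11111111.11111111.11100000.00000000
Count leading 1s
Prefix: /19


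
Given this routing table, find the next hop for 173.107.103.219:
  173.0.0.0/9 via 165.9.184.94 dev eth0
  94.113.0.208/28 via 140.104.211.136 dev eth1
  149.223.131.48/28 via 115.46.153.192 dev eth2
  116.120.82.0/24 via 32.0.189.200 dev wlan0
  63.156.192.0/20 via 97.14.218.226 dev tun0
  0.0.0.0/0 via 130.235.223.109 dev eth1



Longest prefix match for 173.107.103.219:
  /9 173.0.0.0: MATCH
  /28 94.113.0.208: no
  /28 149.223.131.48: no
  /24 116.120.82.0: no
  /20 63.156.192.0: no
  /0 0.0.0.0: MATCH
Selected: next-hop 165.9.184.94 via eth0 (matched /9)


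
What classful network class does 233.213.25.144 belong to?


First octet: 233
Binary: 11101001
1110xxxx -> Class D (224-239)
Class D (multicast), default mask N/A


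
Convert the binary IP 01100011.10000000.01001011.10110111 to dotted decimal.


01100011 = 99
10000000 = 128
01001011 = 75
10110111 = 183
IP: 99.128.75.183


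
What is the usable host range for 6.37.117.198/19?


Network: 6.37.96.0
Broadcast: 6.37.127.255
First usable = network + 1
Last usable = broadcast - 1
Range: 6.37.96.1 to 6.37.127.254


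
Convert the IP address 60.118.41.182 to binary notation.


60 = 00111100
118 = 01110110
41 = 00101001
182 = 10110110
Binary: 00111100.01110110.00101001.10110110


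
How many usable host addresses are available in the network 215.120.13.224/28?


Host bits = 32 - 28 = 4
Total addresses = 2^4 = 16
Usable = total - 2 (network and broadcast)
Usable hosts: 14


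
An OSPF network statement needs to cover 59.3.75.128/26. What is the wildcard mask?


Subnet mask: 255.255.255.192
Wildcard = 255.255.255.255 - subnet mask
255 - 255 = 0
255 - 255 = 0
255 - 255 = 0
255 - 192 = 63
Wildcard: 0.0.0.63


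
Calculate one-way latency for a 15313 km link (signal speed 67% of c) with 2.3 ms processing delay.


Speed = 0.67 * 3e5 km/s = 201000 km/s
Propagation delay = 15313 / 201000 = 0.0762 s = 76.1841 ms
Processing delay = 2.3 ms
Total one-way latency = 78.4841 ms


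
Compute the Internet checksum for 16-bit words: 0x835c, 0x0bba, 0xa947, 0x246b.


Sum all words (with carry folding):
+ 0x835c = 0x835c
+ 0x0bba = 0x8f16
+ 0xa947 = 0x385e
+ 0x246b = 0x5cc9
One's complement: ~0x5cc9
Checksum = 0xa336


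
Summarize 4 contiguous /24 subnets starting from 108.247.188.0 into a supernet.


Original prefix: /24
Number of subnets: 4 = 2^2
New prefix = 24 - 2 = 22
Supernet: 108.247.188.0/22


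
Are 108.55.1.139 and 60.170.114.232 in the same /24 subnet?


Mask: 255.255.255.0
108.55.1.139 AND mask = 108.55.1.0
60.170.114.232 AND mask = 60.170.114.0
No, different subnets (108.55.1.0 vs 60.170.114.0)


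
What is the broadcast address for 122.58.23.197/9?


Network: 122.0.0.0/9
Host bits = 23
Set all host bits to 1:
Broadcast: 122.127.255.255


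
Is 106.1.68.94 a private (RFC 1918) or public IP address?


RFC 1918 private ranges:
  10.0.0.0/8 (10.0.0.0 - 10.255.255.255)
  172.16.0.0/12 (172.16.0.0 - 172.31.255.255)
  192.168.0.0/16 (192.168.0.0 - 192.168.255.255)
Public (not in any RFC 1918 range)


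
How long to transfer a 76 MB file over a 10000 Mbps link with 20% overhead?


Effective throughput = 10000 * (1 - 20/100) = 8000 Mbps
File size in Mb = 76 * 8 = 608 Mb
Time = 608 / 8000
Time = 0.076 seconds


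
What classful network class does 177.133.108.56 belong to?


First octet: 177
Binary: 10110001
10xxxxxx -> Class B (128-191)
Class B, default mask 255.255.0.0 (/16)


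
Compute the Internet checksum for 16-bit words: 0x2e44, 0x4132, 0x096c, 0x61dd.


Sum all words (with carry folding):
+ 0x2e44 = 0x2e44
+ 0x4132 = 0x6f76
+ 0x096c = 0x78e2
+ 0x61dd = 0xdabf
One's complement: ~0xdabf
Checksum = 0x2540


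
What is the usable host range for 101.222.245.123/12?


Network: 101.208.0.0
Broadcast: 101.223.255.255
First usable = network + 1
Last usable = broadcast - 1
Range: 101.208.0.1 to 101.223.255.254


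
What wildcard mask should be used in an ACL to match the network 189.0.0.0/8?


Subnet mask: 255.0.0.0
Wildcard = 255.255.255.255 - subnet mask
255 - 255 = 0
255 - 0 = 255
255 - 0 = 255
255 - 0 = 255
Wildcard: 0.255.255.255


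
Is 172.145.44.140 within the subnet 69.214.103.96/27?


Subnet network: 69.214.103.96
Test IP AND mask: 172.145.44.128
No, 172.145.44.140 is not in 69.214.103.96/27


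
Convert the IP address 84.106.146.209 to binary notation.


84 = 01010100
106 = 01101010
146 = 10010010
209 = 11010001
Binary: 01010100.01101010.10010010.11010001


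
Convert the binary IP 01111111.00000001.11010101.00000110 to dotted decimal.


01111111 = 127
00000001 = 1
11010101 = 213
00000110 = 6
IP: 127.1.213.6


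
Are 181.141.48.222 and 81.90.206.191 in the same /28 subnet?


Mask: 255.255.255.240
181.141.48.222 AND mask = 181.141.48.208
81.90.206.191 AND mask = 81.90.206.176
No, different subnets (181.141.48.208 vs 81.90.206.176)


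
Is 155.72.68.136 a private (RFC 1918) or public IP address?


RFC 1918 private ranges:
  10.0.0.0/8 (10.0.0.0 - 10.255.255.255)
  172.16.0.0/12 (172.16.0.0 - 172.31.255.255)
  192.168.0.0/16 (192.168.0.0 - 192.168.255.255)
Public (not in any RFC 1918 range)


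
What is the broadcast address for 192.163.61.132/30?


Network: 192.163.61.132/30
Host bits = 2
Set all host bits to 1:
Broadcast: 192.163.61.135


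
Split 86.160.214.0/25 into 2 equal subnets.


New prefix = 25 + 1 = 26
Each subnet has 64 addresses
  86.160.214.0/26
  86.160.214.64/26
Subnets: 86.160.214.0/26, 86.160.214.64/26


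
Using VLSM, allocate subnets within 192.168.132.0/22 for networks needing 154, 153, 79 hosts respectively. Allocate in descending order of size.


154 hosts -> /24 (254 usable): 192.168.132.0/24
153 hosts -> /24 (254 usable): 192.168.133.0/24
79 hosts -> /25 (126 usable): 192.168.134.0/25
Allocation: 192.168.132.0/24 (154 hosts, 254 usable); 192.168.133.0/24 (153 hosts, 254 usable); 192.168.134.0/25 (79 hosts, 126 usable)


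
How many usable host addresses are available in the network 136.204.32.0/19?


Host bits = 32 - 19 = 13
Total addresses = 2^13 = 8192
Usable = total - 2 (network and broadcast)
Usable hosts: 8190


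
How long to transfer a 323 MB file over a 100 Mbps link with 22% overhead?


Effective throughput = 100 * (1 - 22/100) = 78 Mbps
File size in Mb = 323 * 8 = 2584 Mb
Time = 2584 / 78
Time = 33.1282 seconds


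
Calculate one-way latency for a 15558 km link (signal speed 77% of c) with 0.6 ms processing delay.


Speed = 0.77 * 3e5 km/s = 231000 km/s
Propagation delay = 15558 / 231000 = 0.0674 s = 67.3506 ms
Processing delay = 0.6 ms
Total one-way latency = 67.9506 ms


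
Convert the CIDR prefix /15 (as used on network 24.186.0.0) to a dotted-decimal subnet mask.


/15 means 15 network bits, 17 host bits
Binary: 11111111111111100000000000000000
Mask: 255.254.0.0


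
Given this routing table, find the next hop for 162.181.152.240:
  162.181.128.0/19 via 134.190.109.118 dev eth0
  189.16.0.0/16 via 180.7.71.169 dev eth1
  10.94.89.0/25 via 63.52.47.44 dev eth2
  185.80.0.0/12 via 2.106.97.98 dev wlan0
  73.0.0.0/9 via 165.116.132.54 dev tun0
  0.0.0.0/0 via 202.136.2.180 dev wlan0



Longest prefix match for 162.181.152.240:
  /19 162.181.128.0: MATCH
  /16 189.16.0.0: no
  /25 10.94.89.0: no
  /12 185.80.0.0: no
  /9 73.0.0.0: no
  /0 0.0.0.0: MATCH
Selected: next-hop 134.190.109.118 via eth0 (matched /19)


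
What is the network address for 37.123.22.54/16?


IP:   00100101.01111011.00010110.00110110
Mask: 11111111.11111111.00000000.00000000
AND operation:
Net:  00100101.01111011.00000000.00000000
Network: 37.123.0.0/16


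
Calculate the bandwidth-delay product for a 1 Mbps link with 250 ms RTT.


BDP = bandwidth * RTT
= 1 Mbps * 250 ms
= 1 * 1e6 * 250 / 1000 bits
= 250000 bits
= 31250 bytes
= 30.5176 KB
BDP = 250000 bits (31250 bytes)


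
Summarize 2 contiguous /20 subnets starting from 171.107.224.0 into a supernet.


Original prefix: /20
Number of subnets: 2 = 2^1
New prefix = 20 - 1 = 19
Supernet: 171.107.224.0/19


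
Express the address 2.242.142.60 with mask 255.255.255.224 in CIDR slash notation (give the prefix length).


Binary: 11111111.11111111.11111111.11100000
Count leading 1s
Prefix: /27


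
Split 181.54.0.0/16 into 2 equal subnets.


New prefix = 16 + 1 = 17
Each subnet has 32768 addresses
  181.54.0.0/17
  181.54.128.0/17
Subnets: 181.54.0.0/17, 181.54.128.0/17


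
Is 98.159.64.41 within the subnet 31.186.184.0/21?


Subnet network: 31.186.184.0
Test IP AND mask: 98.159.64.0
No, 98.159.64.41 is not in 31.186.184.0/21


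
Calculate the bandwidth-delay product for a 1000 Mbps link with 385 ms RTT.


BDP = bandwidth * RTT
= 1000 Mbps * 385 ms
= 1000 * 1e6 * 385 / 1000 bits
= 385000000 bits
= 48125000 bytes
= 46997.0703 KB
BDP = 385000000 bits (48125000 bytes)


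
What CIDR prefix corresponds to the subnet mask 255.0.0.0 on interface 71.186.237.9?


Binary: 11111111.00000000.00000000.00000000
Count leading 1s
Prefix: /8


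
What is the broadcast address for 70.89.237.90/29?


Network: 70.89.237.88/29
Host bits = 3
Set all host bits to 1:
Broadcast: 70.89.237.95


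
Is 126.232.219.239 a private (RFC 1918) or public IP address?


RFC 1918 private ranges:
  10.0.0.0/8 (10.0.0.0 - 10.255.255.255)
  172.16.0.0/12 (172.16.0.0 - 172.31.255.255)
  192.168.0.0/16 (192.168.0.0 - 192.168.255.255)
Public (not in any RFC 1918 range)


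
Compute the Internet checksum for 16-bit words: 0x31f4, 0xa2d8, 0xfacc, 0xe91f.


Sum all words (with carry folding):
+ 0x31f4 = 0x31f4
+ 0xa2d8 = 0xd4cc
+ 0xfacc = 0xcf99
+ 0xe91f = 0xb8b9
One's complement: ~0xb8b9
Checksum = 0x4746


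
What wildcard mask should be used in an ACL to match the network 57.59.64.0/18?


Subnet mask: 255.255.192.0
Wildcard = 255.255.255.255 - subnet mask
255 - 255 = 0
255 - 255 = 0
255 - 192 = 63
255 - 0 = 255
Wildcard: 0.0.63.255


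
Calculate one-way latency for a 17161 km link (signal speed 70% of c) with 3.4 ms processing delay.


Speed = 0.7 * 3e5 km/s = 210000 km/s
Propagation delay = 17161 / 210000 = 0.0817 s = 81.719 ms
Processing delay = 3.4 ms
Total one-way latency = 85.119 ms


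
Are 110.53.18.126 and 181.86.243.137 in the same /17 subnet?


Mask: 255.255.128.0
110.53.18.126 AND mask = 110.53.0.0
181.86.243.137 AND mask = 181.86.128.0
No, different subnets (110.53.0.0 vs 181.86.128.0)


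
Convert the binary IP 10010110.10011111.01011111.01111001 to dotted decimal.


10010110 = 150
10011111 = 159
01011111 = 95
01111001 = 121
IP: 150.159.95.121


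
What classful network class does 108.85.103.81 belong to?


First octet: 108
Binary: 01101100
0xxxxxxx -> Class A (1-126)
Class A, default mask 255.0.0.0 (/8)


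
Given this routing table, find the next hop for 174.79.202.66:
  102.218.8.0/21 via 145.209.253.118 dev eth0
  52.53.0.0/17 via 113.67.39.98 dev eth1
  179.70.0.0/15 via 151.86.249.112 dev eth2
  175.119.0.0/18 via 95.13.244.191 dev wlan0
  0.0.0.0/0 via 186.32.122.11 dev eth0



Longest prefix match for 174.79.202.66:
  /21 102.218.8.0: no
  /17 52.53.0.0: no
  /15 179.70.0.0: no
  /18 175.119.0.0: no
  /0 0.0.0.0: MATCH
Selected: next-hop 186.32.122.11 via eth0 (matched /0)


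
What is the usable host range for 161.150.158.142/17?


Network: 161.150.128.0
Broadcast: 161.150.255.255
First usable = network + 1
Last usable = broadcast - 1
Range: 161.150.128.1 to 161.150.255.254


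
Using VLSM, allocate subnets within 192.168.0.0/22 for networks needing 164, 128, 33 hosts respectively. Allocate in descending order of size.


164 hosts -> /24 (254 usable): 192.168.0.0/24
128 hosts -> /24 (254 usable): 192.168.1.0/24
33 hosts -> /26 (62 usable): 192.168.2.0/26
Allocation: 192.168.0.0/24 (164 hosts, 254 usable); 192.168.1.0/24 (128 hosts, 254 usable); 192.168.2.0/26 (33 hosts, 62 usable)


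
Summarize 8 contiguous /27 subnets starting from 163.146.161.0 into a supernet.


Original prefix: /27
Number of subnets: 8 = 2^3
New prefix = 27 - 3 = 24
Supernet: 163.146.161.0/24


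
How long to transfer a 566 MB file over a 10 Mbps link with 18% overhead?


Effective throughput = 10 * (1 - 18/100) = 8.2 Mbps
File size in Mb = 566 * 8 = 4528 Mb
Time = 4528 / 8.2
Time = 552.1951 seconds


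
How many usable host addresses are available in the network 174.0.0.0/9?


Host bits = 32 - 9 = 23
Total addresses = 2^23 = 8388608
Usable = total - 2 (network and broadcast)
Usable hosts: 8388606


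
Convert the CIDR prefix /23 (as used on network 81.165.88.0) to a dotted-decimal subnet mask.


/23 means 23 network bits, 9 host bits
Binary: 11111111111111111111111000000000
Mask: 255.255.254.0


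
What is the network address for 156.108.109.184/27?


IP:   10011100.01101100.01101101.10111000
Mask: 11111111.11111111.11111111.11100000
AND operation:
Net:  10011100.01101100.01101101.10100000
Network: 156.108.109.160/27


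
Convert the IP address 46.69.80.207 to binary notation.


46 = 00101110
69 = 01000101
80 = 01010000
207 = 11001111
Binary: 00101110.01000101.01010000.11001111


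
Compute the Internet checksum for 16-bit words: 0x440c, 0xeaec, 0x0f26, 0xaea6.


Sum all words (with carry folding):
+ 0x440c = 0x440c
+ 0xeaec = 0x2ef9
+ 0x0f26 = 0x3e1f
+ 0xaea6 = 0xecc5
One's complement: ~0xecc5
Checksum = 0x133a
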